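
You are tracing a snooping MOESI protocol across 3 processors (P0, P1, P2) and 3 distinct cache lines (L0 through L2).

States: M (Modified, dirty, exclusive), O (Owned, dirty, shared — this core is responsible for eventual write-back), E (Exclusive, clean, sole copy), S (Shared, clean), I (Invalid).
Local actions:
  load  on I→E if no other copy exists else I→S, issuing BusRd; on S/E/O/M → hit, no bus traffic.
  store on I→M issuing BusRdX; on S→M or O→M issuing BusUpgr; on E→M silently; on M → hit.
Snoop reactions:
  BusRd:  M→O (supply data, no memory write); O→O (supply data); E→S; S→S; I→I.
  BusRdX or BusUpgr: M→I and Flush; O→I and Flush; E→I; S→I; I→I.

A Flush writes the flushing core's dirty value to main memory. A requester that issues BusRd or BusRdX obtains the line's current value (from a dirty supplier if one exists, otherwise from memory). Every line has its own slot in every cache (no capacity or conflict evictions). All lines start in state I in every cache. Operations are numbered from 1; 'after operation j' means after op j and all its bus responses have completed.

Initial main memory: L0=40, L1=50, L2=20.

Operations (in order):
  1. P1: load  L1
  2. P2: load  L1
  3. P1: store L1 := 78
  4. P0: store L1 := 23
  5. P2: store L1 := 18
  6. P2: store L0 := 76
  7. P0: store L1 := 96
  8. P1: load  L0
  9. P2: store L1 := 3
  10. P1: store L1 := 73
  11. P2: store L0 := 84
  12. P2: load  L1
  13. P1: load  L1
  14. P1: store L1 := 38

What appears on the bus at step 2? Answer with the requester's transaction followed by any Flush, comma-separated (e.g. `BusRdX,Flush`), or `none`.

bus = BusRd

  op1 P1: load  L1 → I/E/I on L1; bus BusRd; mem=50
  op2 P2: load  L1 → I/S/S on L1; bus BusRd; mem=50
  op3 P1: store L1 := 78 → I/M/I on L1; bus BusUpgr; mem=50
  op4 P0: store L1 := 23 → M/I/I on L1; bus BusRdX Flush; mem=78
  op5 P2: store L1 := 18 → I/I/M on L1; bus BusRdX Flush; mem=23
  op6 P2: store L0 := 76 → I/I/M on L0; bus BusRdX; mem=40
  op7 P0: store L1 := 96 → M/I/I on L1; bus BusRdX Flush; mem=18
  op8 P1: load  L0 → I/S/O on L0; bus BusRd; mem=40
  op9 P2: store L1 := 3 → I/I/M on L1; bus BusRdX Flush; mem=96
  op10 P1: store L1 := 73 → I/M/I on L1; bus BusRdX Flush; mem=3
  op11 P2: store L0 := 84 → I/I/M on L0; bus BusUpgr; mem=40
  op12 P2: load  L1 → I/O/S on L1; bus BusRd; mem=3
  op13 P1: load  L1 → I/O/S on L1; bus (none); mem=3
  op14 P1: store L1 := 38 → I/M/I on L1; bus BusUpgr; mem=3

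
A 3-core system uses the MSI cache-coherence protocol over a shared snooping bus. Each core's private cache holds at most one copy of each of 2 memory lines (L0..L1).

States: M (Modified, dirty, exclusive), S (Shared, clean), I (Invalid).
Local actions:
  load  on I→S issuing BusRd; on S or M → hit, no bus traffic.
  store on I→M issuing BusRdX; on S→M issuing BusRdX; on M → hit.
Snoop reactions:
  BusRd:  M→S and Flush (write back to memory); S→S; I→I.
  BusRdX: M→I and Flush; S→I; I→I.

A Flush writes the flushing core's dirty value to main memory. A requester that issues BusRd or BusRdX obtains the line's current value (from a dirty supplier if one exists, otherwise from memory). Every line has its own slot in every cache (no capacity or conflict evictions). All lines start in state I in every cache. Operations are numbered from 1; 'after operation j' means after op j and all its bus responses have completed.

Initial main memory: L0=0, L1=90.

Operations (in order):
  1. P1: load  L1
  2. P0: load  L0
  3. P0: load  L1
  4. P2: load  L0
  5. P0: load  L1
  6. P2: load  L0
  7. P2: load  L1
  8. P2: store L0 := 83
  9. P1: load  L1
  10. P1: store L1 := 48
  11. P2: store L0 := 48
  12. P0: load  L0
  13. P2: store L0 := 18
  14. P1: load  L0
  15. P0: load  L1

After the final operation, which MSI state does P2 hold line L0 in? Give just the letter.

state = S

step 1: P1: load  L1  ⟶  ISI  (L1)  txn=BusRd  M[L1]=90
step 2: P0: load  L0  ⟶  SII  (L0)  txn=BusRd  M[L0]=0
step 3: P0: load  L1  ⟶  SSI  (L1)  txn=BusRd  M[L1]=90
step 4: P2: load  L0  ⟶  SIS  (L0)  txn=BusRd  M[L0]=0
step 5: P0: load  L1  ⟶  SSI  (L1)  txn=∅  M[L1]=90
step 6: P2: load  L0  ⟶  SIS  (L0)  txn=∅  M[L0]=0
step 7: P2: load  L1  ⟶  SSS  (L1)  txn=BusRd  M[L1]=90
step 8: P2: store L0 := 83  ⟶  IIM  (L0)  txn=BusRdX  M[L0]=0
step 9: P1: load  L1  ⟶  SSS  (L1)  txn=∅  M[L1]=90
step 10: P1: store L1 := 48  ⟶  IMI  (L1)  txn=BusRdX  M[L1]=90
step 11: P2: store L0 := 48  ⟶  IIM  (L0)  txn=∅  M[L0]=0
step 12: P0: load  L0  ⟶  SIS  (L0)  txn=BusRd+Flush  M[L0]=48
step 13: P2: store L0 := 18  ⟶  IIM  (L0)  txn=BusRdX  M[L0]=48
step 14: P1: load  L0  ⟶  ISS  (L0)  txn=BusRd+Flush  M[L0]=18
step 15: P0: load  L1  ⟶  SSI  (L1)  txn=BusRd+Flush  M[L1]=48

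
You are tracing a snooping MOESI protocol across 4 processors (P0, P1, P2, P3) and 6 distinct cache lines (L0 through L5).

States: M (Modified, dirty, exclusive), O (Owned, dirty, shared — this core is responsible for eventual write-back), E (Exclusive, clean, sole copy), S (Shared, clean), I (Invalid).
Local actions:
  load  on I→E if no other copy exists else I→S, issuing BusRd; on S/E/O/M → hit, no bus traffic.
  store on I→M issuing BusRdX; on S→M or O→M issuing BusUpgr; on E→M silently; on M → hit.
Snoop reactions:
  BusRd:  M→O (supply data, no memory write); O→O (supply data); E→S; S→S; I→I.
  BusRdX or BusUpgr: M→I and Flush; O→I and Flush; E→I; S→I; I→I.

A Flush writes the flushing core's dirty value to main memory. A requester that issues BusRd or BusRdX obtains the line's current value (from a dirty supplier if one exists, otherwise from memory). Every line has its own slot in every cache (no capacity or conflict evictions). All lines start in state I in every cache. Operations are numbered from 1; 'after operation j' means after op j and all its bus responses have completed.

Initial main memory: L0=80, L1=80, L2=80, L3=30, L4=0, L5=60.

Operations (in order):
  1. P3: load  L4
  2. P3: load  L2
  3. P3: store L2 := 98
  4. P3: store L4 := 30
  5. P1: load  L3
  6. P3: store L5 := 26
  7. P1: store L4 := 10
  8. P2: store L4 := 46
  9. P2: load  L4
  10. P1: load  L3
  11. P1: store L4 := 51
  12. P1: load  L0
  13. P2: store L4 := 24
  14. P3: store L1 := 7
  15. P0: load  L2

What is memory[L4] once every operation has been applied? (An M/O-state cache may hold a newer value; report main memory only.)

memory[L4] = 51

1. P3: load  L4  bus=[BusRd]  L4: P0=I P1=I P2=I P3=E  mem[L4]=0
2. P3: load  L2  bus=[BusRd]  L2: P0=I P1=I P2=I P3=E  mem[L2]=80
3. P3: store L2 := 98  bus=[-]  L2: P0=I P1=I P2=I P3=M  mem[L2]=80
4. P3: store L4 := 30  bus=[-]  L4: P0=I P1=I P2=I P3=M  mem[L4]=0
5. P1: load  L3  bus=[BusRd]  L3: P0=I P1=E P2=I P3=I  mem[L3]=30
6. P3: store L5 := 26  bus=[BusRdX]  L5: P0=I P1=I P2=I P3=M  mem[L5]=60
7. P1: store L4 := 10  bus=[BusRdX,Flush]  L4: P0=I P1=M P2=I P3=I  mem[L4]=30
8. P2: store L4 := 46  bus=[BusRdX,Flush]  L4: P0=I P1=I P2=M P3=I  mem[L4]=10
9. P2: load  L4  bus=[-]  L4: P0=I P1=I P2=M P3=I  mem[L4]=10
10. P1: load  L3  bus=[-]  L3: P0=I P1=E P2=I P3=I  mem[L3]=30
11. P1: store L4 := 51  bus=[BusRdX,Flush]  L4: P0=I P1=M P2=I P3=I  mem[L4]=46
12. P1: load  L0  bus=[BusRd]  L0: P0=I P1=E P2=I P3=I  mem[L0]=80
13. P2: store L4 := 24  bus=[BusRdX,Flush]  L4: P0=I P1=I P2=M P3=I  mem[L4]=51
14. P3: store L1 := 7  bus=[BusRdX]  L1: P0=I P1=I P2=I P3=M  mem[L1]=80
15. P0: load  L2  bus=[BusRd]  L2: P0=S P1=I P2=I P3=O  mem[L2]=80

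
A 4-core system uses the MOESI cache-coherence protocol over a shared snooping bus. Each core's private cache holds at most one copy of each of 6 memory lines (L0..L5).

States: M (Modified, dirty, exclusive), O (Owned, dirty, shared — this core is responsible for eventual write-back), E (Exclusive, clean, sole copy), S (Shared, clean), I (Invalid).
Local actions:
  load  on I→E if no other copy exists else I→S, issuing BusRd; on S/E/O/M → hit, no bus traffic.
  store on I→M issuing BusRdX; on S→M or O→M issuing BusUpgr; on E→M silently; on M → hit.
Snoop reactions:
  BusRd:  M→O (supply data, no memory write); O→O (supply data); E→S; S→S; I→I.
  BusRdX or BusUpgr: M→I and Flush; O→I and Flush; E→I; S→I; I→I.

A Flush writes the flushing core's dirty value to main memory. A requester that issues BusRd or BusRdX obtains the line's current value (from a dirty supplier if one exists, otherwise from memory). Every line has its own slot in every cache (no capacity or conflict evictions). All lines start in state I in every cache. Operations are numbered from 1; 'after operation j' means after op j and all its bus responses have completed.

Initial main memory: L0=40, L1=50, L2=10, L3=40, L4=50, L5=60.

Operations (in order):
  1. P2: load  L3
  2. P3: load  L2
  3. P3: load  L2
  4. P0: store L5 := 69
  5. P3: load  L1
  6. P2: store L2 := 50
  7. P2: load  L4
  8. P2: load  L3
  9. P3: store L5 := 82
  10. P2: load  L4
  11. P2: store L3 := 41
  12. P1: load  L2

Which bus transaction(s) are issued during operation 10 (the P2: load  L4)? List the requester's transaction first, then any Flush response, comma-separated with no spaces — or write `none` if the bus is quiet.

1. P2: load  L3  bus=[BusRd]  L3: P0=I P1=I P2=E P3=I  mem[L3]=40
2. P3: load  L2  bus=[BusRd]  L2: P0=I P1=I P2=I P3=E  mem[L2]=10
3. P3: load  L2  bus=[-]  L2: P0=I P1=I P2=I P3=E  mem[L2]=10
4. P0: store L5 := 69  bus=[BusRdX]  L5: P0=M P1=I P2=I P3=I  mem[L5]=60
5. P3: load  L1  bus=[BusRd]  L1: P0=I P1=I P2=I P3=E  mem[L1]=50
6. P2: store L2 := 50  bus=[BusRdX]  L2: P0=I P1=I P2=M P3=I  mem[L2]=10
7. P2: load  L4  bus=[BusRd]  L4: P0=I P1=I P2=E P3=I  mem[L4]=50
8. P2: load  L3  bus=[-]  L3: P0=I P1=I P2=E P3=I  mem[L3]=40
9. P3: store L5 := 82  bus=[BusRdX,Flush]  L5: P0=I P1=I P2=I P3=M  mem[L5]=69
10. P2: load  L4  bus=[-]  L4: P0=I P1=I P2=E P3=I  mem[L4]=50
11. P2: store L3 := 41  bus=[-]  L3: P0=I P1=I P2=M P3=I  mem[L3]=40
12. P1: load  L2  bus=[BusRd]  L2: P0=I P1=S P2=O P3=I  mem[L2]=10

bus = none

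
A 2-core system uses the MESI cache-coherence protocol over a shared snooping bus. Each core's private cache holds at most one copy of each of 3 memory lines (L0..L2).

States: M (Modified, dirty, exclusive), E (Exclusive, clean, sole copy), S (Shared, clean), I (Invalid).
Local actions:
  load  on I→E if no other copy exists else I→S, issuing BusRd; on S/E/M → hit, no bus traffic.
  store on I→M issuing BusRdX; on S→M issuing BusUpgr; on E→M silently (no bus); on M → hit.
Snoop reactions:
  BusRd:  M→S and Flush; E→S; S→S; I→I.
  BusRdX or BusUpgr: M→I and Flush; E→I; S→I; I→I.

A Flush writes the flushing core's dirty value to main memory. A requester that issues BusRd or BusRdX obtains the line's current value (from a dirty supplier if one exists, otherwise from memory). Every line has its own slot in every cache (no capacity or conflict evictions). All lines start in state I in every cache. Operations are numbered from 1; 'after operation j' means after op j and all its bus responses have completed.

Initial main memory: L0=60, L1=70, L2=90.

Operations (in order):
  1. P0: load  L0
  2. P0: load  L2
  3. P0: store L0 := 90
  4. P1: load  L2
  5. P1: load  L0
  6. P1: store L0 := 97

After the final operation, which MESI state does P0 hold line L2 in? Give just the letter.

state = S

step 1: P0: load  L0  ⟶  EI  (L0)  txn=BusRd  M[L0]=60
step 2: P0: load  L2  ⟶  EI  (L2)  txn=BusRd  M[L2]=90
step 3: P0: store L0 := 90  ⟶  MI  (L0)  txn=∅  M[L0]=60
step 4: P1: load  L2  ⟶  SS  (L2)  txn=BusRd  M[L2]=90
step 5: P1: load  L0  ⟶  SS  (L0)  txn=BusRd+Flush  M[L0]=90
step 6: P1: store L0 := 97  ⟶  IM  (L0)  txn=BusUpgr  M[L0]=90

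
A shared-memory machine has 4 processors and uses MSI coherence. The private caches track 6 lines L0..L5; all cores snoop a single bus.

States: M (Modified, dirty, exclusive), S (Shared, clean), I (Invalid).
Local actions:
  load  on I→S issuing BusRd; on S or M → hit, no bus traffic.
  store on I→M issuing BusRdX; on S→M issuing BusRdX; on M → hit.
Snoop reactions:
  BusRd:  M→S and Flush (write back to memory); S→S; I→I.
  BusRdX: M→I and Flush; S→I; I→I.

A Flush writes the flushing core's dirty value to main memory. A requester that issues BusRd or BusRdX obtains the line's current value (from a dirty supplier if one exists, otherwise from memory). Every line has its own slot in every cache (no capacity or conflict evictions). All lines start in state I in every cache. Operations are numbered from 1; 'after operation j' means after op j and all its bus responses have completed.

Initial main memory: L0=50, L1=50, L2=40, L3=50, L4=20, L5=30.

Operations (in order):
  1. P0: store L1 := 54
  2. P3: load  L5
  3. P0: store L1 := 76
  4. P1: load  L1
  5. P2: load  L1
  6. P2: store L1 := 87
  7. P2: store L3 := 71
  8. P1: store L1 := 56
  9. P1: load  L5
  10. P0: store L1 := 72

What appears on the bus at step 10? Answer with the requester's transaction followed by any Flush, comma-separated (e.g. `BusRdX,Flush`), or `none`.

step 1: P0: store L1 := 54  ⟶  MIII  (L1)  txn=BusRdX  M[L1]=50
step 2: P3: load  L5  ⟶  IIIS  (L5)  txn=BusRd  M[L5]=30
step 3: P0: store L1 := 76  ⟶  MIII  (L1)  txn=∅  M[L1]=50
step 4: P1: load  L1  ⟶  SSII  (L1)  txn=BusRd+Flush  M[L1]=76
step 5: P2: load  L1  ⟶  SSSI  (L1)  txn=BusRd  M[L1]=76
step 6: P2: store L1 := 87  ⟶  IIMI  (L1)  txn=BusRdX  M[L1]=76
step 7: P2: store L3 := 71  ⟶  IIMI  (L3)  txn=BusRdX  M[L3]=50
step 8: P1: store L1 := 56  ⟶  IMII  (L1)  txn=BusRdX+Flush  M[L1]=87
step 9: P1: load  L5  ⟶  ISIS  (L5)  txn=BusRd  M[L5]=30
step 10: P0: store L1 := 72  ⟶  MIII  (L1)  txn=BusRdX+Flush  M[L1]=56

bus = BusRdX,Flush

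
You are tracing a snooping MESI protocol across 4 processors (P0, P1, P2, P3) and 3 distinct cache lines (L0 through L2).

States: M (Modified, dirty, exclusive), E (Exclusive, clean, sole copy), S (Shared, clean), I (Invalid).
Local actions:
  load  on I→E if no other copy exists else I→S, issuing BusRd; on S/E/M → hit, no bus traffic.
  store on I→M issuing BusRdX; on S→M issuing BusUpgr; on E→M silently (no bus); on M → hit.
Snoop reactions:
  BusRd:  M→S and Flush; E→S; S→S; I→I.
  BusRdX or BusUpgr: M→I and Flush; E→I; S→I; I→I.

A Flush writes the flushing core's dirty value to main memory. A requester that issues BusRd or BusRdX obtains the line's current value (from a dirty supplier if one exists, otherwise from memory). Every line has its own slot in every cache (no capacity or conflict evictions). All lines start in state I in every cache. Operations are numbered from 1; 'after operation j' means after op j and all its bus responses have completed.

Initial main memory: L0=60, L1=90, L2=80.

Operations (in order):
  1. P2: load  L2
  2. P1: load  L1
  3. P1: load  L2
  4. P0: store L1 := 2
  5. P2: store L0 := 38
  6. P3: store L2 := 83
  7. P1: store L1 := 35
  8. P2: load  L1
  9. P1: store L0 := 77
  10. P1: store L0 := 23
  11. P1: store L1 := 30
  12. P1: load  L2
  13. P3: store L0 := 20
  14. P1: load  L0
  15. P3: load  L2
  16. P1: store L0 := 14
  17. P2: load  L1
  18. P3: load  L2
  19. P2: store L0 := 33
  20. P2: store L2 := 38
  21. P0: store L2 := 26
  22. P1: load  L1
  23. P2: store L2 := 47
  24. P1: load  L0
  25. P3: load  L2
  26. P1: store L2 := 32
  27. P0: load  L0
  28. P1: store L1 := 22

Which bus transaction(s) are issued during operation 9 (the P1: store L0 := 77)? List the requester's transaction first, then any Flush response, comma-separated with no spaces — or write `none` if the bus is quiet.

bus = BusRdX,Flush

step 1: P2: load  L2  ⟶  IIEI  (L2)  txn=BusRd  M[L2]=80
step 2: P1: load  L1  ⟶  IEII  (L1)  txn=BusRd  M[L1]=90
step 3: P1: load  L2  ⟶  ISSI  (L2)  txn=BusRd  M[L2]=80
step 4: P0: store L1 := 2  ⟶  MIII  (L1)  txn=BusRdX  M[L1]=90
step 5: P2: store L0 := 38  ⟶  IIMI  (L0)  txn=BusRdX  M[L0]=60
step 6: P3: store L2 := 83  ⟶  IIIM  (L2)  txn=BusRdX  M[L2]=80
step 7: P1: store L1 := 35  ⟶  IMII  (L1)  txn=BusRdX+Flush  M[L1]=2
step 8: P2: load  L1  ⟶  ISSI  (L1)  txn=BusRd+Flush  M[L1]=35
step 9: P1: store L0 := 77  ⟶  IMII  (L0)  txn=BusRdX+Flush  M[L0]=38
step 10: P1: store L0 := 23  ⟶  IMII  (L0)  txn=∅  M[L0]=38
step 11: P1: store L1 := 30  ⟶  IMII  (L1)  txn=BusUpgr  M[L1]=35
step 12: P1: load  L2  ⟶  ISIS  (L2)  txn=BusRd+Flush  M[L2]=83
step 13: P3: store L0 := 20  ⟶  IIIM  (L0)  txn=BusRdX+Flush  M[L0]=23
step 14: P1: load  L0  ⟶  ISIS  (L0)  txn=BusRd+Flush  M[L0]=20
step 15: P3: load  L2  ⟶  ISIS  (L2)  txn=∅  M[L2]=83
step 16: P1: store L0 := 14  ⟶  IMII  (L0)  txn=BusUpgr  M[L0]=20
step 17: P2: load  L1  ⟶  ISSI  (L1)  txn=BusRd+Flush  M[L1]=30
step 18: P3: load  L2  ⟶  ISIS  (L2)  txn=∅  M[L2]=83
step 19: P2: store L0 := 33  ⟶  IIMI  (L0)  txn=BusRdX+Flush  M[L0]=14
step 20: P2: store L2 := 38  ⟶  IIMI  (L2)  txn=BusRdX  M[L2]=83
step 21: P0: store L2 := 26  ⟶  MIII  (L2)  txn=BusRdX+Flush  M[L2]=38
step 22: P1: load  L1  ⟶  ISSI  (L1)  txn=∅  M[L1]=30
step 23: P2: store L2 := 47  ⟶  IIMI  (L2)  txn=BusRdX+Flush  M[L2]=26
step 24: P1: load  L0  ⟶  ISSI  (L0)  txn=BusRd+Flush  M[L0]=33
step 25: P3: load  L2  ⟶  IISS  (L2)  txn=BusRd+Flush  M[L2]=47
step 26: P1: store L2 := 32  ⟶  IMII  (L2)  txn=BusRdX  M[L2]=47
step 27: P0: load  L0  ⟶  SSSI  (L0)  txn=BusRd  M[L0]=33
step 28: P1: store L1 := 22  ⟶  IMII  (L1)  txn=BusUpgr  M[L1]=30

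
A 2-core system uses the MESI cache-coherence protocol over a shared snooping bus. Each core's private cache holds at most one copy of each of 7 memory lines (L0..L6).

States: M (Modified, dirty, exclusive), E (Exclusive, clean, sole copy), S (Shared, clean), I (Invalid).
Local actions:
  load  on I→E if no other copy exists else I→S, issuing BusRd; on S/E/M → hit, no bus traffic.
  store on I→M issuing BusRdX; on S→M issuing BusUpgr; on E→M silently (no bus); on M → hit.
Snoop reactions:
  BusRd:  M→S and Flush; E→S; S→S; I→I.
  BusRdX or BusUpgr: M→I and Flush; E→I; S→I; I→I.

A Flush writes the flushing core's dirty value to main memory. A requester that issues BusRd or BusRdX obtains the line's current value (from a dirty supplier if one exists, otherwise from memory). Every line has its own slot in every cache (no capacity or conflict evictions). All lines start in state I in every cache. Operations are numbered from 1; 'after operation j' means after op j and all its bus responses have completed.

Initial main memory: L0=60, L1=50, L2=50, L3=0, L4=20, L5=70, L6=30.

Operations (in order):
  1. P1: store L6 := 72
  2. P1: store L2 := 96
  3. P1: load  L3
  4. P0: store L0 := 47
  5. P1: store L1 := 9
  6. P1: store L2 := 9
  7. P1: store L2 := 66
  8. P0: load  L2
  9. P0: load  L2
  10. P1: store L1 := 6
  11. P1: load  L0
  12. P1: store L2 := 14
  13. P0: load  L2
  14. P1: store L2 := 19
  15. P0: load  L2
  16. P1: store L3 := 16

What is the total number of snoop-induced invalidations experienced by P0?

invalidations = 2

[1] P1: store L6 := 72 | P0:I, P1:M(72) | bus: BusRdX
[2] P1: store L2 := 96 | P0:I, P1:M(96) | bus: BusRdX
[3] P1: load  L3 | P0:I, P1:E(0) | bus: BusRd
[4] P0: store L0 := 47 | P0:M(47), P1:I | bus: BusRdX
[5] P1: store L1 := 9 | P0:I, P1:M(9) | bus: BusRdX
[6] P1: store L2 := 9 | P0:I, P1:M(9) | bus: none
[7] P1: store L2 := 66 | P0:I, P1:M(66) | bus: none
[8] P0: load  L2 | P0:S(66), P1:S(66) | bus: BusRd,Flush
[9] P0: load  L2 | P0:S(66), P1:S(66) | bus: none
[10] P1: store L1 := 6 | P0:I, P1:M(6) | bus: none
[11] P1: load  L0 | P0:S(47), P1:S(47) | bus: BusRd,Flush
[12] P1: store L2 := 14 | P0:I, P1:M(14) | bus: BusUpgr
[13] P0: load  L2 | P0:S(14), P1:S(14) | bus: BusRd,Flush
[14] P1: store L2 := 19 | P0:I, P1:M(19) | bus: BusUpgr
[15] P0: load  L2 | P0:S(19), P1:S(19) | bus: BusRd,Flush
[16] P1: store L3 := 16 | P0:I, P1:M(16) | bus: none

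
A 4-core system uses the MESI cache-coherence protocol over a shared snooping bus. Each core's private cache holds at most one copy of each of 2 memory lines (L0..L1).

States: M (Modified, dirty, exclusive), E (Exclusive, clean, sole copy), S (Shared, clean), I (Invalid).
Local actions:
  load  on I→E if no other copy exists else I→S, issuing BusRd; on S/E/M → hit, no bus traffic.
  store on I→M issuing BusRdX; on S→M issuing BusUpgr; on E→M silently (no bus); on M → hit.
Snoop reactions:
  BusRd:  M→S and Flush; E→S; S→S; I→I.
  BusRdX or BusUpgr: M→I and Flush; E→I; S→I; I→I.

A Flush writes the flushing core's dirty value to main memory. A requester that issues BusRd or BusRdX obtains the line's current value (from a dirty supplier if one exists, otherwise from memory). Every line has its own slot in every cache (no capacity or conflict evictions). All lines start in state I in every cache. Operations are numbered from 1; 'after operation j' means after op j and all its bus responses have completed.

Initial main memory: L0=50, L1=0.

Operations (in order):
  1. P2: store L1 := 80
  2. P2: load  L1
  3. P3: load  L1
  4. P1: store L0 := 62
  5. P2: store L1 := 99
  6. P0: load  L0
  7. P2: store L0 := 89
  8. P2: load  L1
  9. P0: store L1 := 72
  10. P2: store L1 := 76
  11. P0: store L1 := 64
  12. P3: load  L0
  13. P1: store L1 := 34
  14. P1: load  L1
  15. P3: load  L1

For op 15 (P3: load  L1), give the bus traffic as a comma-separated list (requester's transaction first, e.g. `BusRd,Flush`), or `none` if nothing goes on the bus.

[1] P2: store L1 := 80 | P0:I, P1:I, P2:M(80), P3:I | bus: BusRdX
[2] P2: load  L1 | P0:I, P1:I, P2:M(80), P3:I | bus: none
[3] P3: load  L1 | P0:I, P1:I, P2:S(80), P3:S(80) | bus: BusRd,Flush
[4] P1: store L0 := 62 | P0:I, P1:M(62), P2:I, P3:I | bus: BusRdX
[5] P2: store L1 := 99 | P0:I, P1:I, P2:M(99), P3:I | bus: BusUpgr
[6] P0: load  L0 | P0:S(62), P1:S(62), P2:I, P3:I | bus: BusRd,Flush
[7] P2: store L0 := 89 | P0:I, P1:I, P2:M(89), P3:I | bus: BusRdX
[8] P2: load  L1 | P0:I, P1:I, P2:M(99), P3:I | bus: none
[9] P0: store L1 := 72 | P0:M(72), P1:I, P2:I, P3:I | bus: BusRdX,Flush
[10] P2: store L1 := 76 | P0:I, P1:I, P2:M(76), P3:I | bus: BusRdX,Flush
[11] P0: store L1 := 64 | P0:M(64), P1:I, P2:I, P3:I | bus: BusRdX,Flush
[12] P3: load  L0 | P0:I, P1:I, P2:S(89), P3:S(89) | bus: BusRd,Flush
[13] P1: store L1 := 34 | P0:I, P1:M(34), P2:I, P3:I | bus: BusRdX,Flush
[14] P1: load  L1 | P0:I, P1:M(34), P2:I, P3:I | bus: none
[15] P3: load  L1 | P0:I, P1:S(34), P2:I, P3:S(34) | bus: BusRd,Flush

bus = BusRd,Flush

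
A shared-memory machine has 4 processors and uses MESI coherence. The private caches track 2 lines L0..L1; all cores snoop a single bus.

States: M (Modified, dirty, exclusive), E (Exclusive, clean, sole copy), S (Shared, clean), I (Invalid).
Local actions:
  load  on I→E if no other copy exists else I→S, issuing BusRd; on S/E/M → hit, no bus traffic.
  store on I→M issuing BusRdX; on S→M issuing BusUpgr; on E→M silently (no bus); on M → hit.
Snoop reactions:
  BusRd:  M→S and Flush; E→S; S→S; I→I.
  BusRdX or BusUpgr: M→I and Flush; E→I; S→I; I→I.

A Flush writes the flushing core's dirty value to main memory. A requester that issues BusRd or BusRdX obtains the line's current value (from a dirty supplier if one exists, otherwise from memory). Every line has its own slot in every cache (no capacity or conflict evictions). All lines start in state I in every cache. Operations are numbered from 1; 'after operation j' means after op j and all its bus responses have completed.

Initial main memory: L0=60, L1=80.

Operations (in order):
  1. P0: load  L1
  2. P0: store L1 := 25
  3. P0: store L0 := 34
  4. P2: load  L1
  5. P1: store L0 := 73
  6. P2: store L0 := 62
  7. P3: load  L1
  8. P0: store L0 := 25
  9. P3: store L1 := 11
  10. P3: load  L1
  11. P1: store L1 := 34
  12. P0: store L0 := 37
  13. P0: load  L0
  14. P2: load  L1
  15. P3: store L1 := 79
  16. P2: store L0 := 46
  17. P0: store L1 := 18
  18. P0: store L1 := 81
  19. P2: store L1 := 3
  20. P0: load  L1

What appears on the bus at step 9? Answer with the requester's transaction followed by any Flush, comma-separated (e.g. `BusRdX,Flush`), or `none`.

bus = BusUpgr

[1] P0: load  L1 | P0:E(80), P1:I, P2:I, P3:I | bus: BusRd
[2] P0: store L1 := 25 | P0:M(25), P1:I, P2:I, P3:I | bus: none
[3] P0: store L0 := 34 | P0:M(34), P1:I, P2:I, P3:I | bus: BusRdX
[4] P2: load  L1 | P0:S(25), P1:I, P2:S(25), P3:I | bus: BusRd,Flush
[5] P1: store L0 := 73 | P0:I, P1:M(73), P2:I, P3:I | bus: BusRdX,Flush
[6] P2: store L0 := 62 | P0:I, P1:I, P2:M(62), P3:I | bus: BusRdX,Flush
[7] P3: load  L1 | P0:S(25), P1:I, P2:S(25), P3:S(25) | bus: BusRd
[8] P0: store L0 := 25 | P0:M(25), P1:I, P2:I, P3:I | bus: BusRdX,Flush
[9] P3: store L1 := 11 | P0:I, P1:I, P2:I, P3:M(11) | bus: BusUpgr
[10] P3: load  L1 | P0:I, P1:I, P2:I, P3:M(11) | bus: none
[11] P1: store L1 := 34 | P0:I, P1:M(34), P2:I, P3:I | bus: BusRdX,Flush
[12] P0: store L0 := 37 | P0:M(37), P1:I, P2:I, P3:I | bus: none
[13] P0: load  L0 | P0:M(37), P1:I, P2:I, P3:I | bus: none
[14] P2: load  L1 | P0:I, P1:S(34), P2:S(34), P3:I | bus: BusRd,Flush
[15] P3: store L1 := 79 | P0:I, P1:I, P2:I, P3:M(79) | bus: BusRdX
[16] P2: store L0 := 46 | P0:I, P1:I, P2:M(46), P3:I | bus: BusRdX,Flush
[17] P0: store L1 := 18 | P0:M(18), P1:I, P2:I, P3:I | bus: BusRdX,Flush
[18] P0: store L1 := 81 | P0:M(81), P1:I, P2:I, P3:I | bus: none
[19] P2: store L1 := 3 | P0:I, P1:I, P2:M(3), P3:I | bus: BusRdX,Flush
[20] P0: load  L1 | P0:S(3), P1:I, P2:S(3), P3:I | bus: BusRd,Flush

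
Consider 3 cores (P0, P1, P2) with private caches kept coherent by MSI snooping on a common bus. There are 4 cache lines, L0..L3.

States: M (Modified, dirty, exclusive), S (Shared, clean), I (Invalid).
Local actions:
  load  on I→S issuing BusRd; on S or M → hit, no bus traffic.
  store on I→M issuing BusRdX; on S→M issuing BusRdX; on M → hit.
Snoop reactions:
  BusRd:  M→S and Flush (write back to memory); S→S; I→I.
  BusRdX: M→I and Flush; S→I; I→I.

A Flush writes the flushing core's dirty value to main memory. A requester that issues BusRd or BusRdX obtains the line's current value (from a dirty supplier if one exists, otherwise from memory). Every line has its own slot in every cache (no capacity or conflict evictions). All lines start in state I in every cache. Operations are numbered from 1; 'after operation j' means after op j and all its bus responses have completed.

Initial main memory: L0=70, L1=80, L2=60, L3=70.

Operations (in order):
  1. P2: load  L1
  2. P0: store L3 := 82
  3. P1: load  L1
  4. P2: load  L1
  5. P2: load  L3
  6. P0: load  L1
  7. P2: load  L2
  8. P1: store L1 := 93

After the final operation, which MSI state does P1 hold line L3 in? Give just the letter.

state = I

1. P2: load  L1  bus=[BusRd]  L1: P0=I P1=I P2=S  mem[L1]=80
2. P0: store L3 := 82  bus=[BusRdX]  L3: P0=M P1=I P2=I  mem[L3]=70
3. P1: load  L1  bus=[BusRd]  L1: P0=I P1=S P2=S  mem[L1]=80
4. P2: load  L1  bus=[-]  L1: P0=I P1=S P2=S  mem[L1]=80
5. P2: load  L3  bus=[BusRd,Flush]  L3: P0=S P1=I P2=S  mem[L3]=82
6. P0: load  L1  bus=[BusRd]  L1: P0=S P1=S P2=S  mem[L1]=80
7. P2: load  L2  bus=[BusRd]  L2: P0=I P1=I P2=S  mem[L2]=60
8. P1: store L1 := 93  bus=[BusRdX]  L1: P0=I P1=M P2=I  mem[L1]=80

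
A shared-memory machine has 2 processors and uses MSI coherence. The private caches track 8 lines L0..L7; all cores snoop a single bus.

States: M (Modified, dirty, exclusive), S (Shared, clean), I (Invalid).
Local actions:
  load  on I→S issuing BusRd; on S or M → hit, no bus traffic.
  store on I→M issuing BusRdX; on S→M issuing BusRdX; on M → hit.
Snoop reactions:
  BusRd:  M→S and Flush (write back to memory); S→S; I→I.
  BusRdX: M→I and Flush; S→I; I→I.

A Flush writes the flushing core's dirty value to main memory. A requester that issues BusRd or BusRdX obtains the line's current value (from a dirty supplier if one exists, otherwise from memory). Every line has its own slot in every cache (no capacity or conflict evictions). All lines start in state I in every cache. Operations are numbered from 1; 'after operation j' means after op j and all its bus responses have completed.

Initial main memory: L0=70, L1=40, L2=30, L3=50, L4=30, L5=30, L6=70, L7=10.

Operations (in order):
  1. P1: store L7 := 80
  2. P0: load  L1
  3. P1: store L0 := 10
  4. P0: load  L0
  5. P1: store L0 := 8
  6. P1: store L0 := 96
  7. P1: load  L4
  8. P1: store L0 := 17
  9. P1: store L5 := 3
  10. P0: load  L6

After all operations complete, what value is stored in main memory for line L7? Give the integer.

memory[L7] = 10

[1] P1: store L7 := 80 | P0:I, P1:M(80) | bus: BusRdX
[2] P0: load  L1 | P0:S(40), P1:I | bus: BusRd
[3] P1: store L0 := 10 | P0:I, P1:M(10) | bus: BusRdX
[4] P0: load  L0 | P0:S(10), P1:S(10) | bus: BusRd,Flush
[5] P1: store L0 := 8 | P0:I, P1:M(8) | bus: BusRdX
[6] P1: store L0 := 96 | P0:I, P1:M(96) | bus: none
[7] P1: load  L4 | P0:I, P1:S(30) | bus: BusRd
[8] P1: store L0 := 17 | P0:I, P1:M(17) | bus: none
[9] P1: store L5 := 3 | P0:I, P1:M(3) | bus: BusRdX
[10] P0: load  L6 | P0:S(70), P1:I | bus: BusRd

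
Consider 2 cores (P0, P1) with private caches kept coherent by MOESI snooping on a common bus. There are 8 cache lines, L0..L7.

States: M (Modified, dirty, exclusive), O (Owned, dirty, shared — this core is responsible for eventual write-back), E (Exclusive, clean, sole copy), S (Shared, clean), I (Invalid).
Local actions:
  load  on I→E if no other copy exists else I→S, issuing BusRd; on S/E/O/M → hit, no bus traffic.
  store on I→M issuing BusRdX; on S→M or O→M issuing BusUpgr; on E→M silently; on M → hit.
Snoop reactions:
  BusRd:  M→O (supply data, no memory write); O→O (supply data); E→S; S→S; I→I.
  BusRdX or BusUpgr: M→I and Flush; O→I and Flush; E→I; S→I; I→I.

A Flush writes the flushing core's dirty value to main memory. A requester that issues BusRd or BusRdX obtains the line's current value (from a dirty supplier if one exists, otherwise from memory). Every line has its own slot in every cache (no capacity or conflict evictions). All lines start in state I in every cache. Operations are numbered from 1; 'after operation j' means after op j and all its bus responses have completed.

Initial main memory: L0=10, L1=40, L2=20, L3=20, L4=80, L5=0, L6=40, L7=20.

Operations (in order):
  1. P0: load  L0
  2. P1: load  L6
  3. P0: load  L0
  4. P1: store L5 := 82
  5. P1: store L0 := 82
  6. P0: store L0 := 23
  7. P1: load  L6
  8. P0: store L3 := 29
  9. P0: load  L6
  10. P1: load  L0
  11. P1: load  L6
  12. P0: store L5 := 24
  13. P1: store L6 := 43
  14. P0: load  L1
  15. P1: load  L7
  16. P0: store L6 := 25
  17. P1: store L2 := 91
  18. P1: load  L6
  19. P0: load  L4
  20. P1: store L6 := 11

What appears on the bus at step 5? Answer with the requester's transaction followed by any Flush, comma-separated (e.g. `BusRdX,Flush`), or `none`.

bus = BusRdX

1. P0: load  L0  bus=[BusRd]  L0: P0=E P1=I  mem[L0]=10
2. P1: load  L6  bus=[BusRd]  L6: P0=I P1=E  mem[L6]=40
3. P0: load  L0  bus=[-]  L0: P0=E P1=I  mem[L0]=10
4. P1: store L5 := 82  bus=[BusRdX]  L5: P0=I P1=M  mem[L5]=0
5. P1: store L0 := 82  bus=[BusRdX]  L0: P0=I P1=M  mem[L0]=10
6. P0: store L0 := 23  bus=[BusRdX,Flush]  L0: P0=M P1=I  mem[L0]=82
7. P1: load  L6  bus=[-]  L6: P0=I P1=E  mem[L6]=40
8. P0: store L3 := 29  bus=[BusRdX]  L3: P0=M P1=I  mem[L3]=20
9. P0: load  L6  bus=[BusRd]  L6: P0=S P1=S  mem[L6]=40
10. P1: load  L0  bus=[BusRd]  L0: P0=O P1=S  mem[L0]=82
11. P1: load  L6  bus=[-]  L6: P0=S P1=S  mem[L6]=40
12. P0: store L5 := 24  bus=[BusRdX,Flush]  L5: P0=M P1=I  mem[L5]=82
13. P1: store L6 := 43  bus=[BusUpgr]  L6: P0=I P1=M  mem[L6]=40
14. P0: load  L1  bus=[BusRd]  L1: P0=E P1=I  mem[L1]=40
15. P1: load  L7  bus=[BusRd]  L7: P0=I P1=E  mem[L7]=20
16. P0: store L6 := 25  bus=[BusRdX,Flush]  L6: P0=M P1=I  mem[L6]=43
17. P1: store L2 := 91  bus=[BusRdX]  L2: P0=I P1=M  mem[L2]=20
18. P1: load  L6  bus=[BusRd]  L6: P0=O P1=S  mem[L6]=43
19. P0: load  L4  bus=[BusRd]  L4: P0=E P1=I  mem[L4]=80
20. P1: store L6 := 11  bus=[BusUpgr,Flush]  L6: P0=I P1=M  mem[L6]=25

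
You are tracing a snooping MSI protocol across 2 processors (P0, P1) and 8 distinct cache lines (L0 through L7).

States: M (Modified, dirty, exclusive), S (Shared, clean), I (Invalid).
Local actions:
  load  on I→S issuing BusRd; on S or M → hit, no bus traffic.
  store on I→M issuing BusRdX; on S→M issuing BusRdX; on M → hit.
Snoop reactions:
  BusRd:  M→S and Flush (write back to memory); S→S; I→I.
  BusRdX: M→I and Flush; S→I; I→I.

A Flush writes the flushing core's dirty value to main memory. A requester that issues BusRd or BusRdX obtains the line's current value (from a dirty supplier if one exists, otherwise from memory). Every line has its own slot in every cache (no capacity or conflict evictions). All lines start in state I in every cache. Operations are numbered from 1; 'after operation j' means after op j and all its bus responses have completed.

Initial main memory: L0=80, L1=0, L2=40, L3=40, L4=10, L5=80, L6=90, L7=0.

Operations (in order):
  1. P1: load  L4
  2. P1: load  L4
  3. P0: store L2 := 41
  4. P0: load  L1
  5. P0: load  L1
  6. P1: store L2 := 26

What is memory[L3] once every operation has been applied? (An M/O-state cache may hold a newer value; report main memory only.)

step 1: P1: load  L4  ⟶  IS  (L4)  txn=BusRd  M[L4]=10
step 2: P1: load  L4  ⟶  IS  (L4)  txn=∅  M[L4]=10
step 3: P0: store L2 := 41  ⟶  MI  (L2)  txn=BusRdX  M[L2]=40
step 4: P0: load  L1  ⟶  SI  (L1)  txn=BusRd  M[L1]=0
step 5: P0: load  L1  ⟶  SI  (L1)  txn=∅  M[L1]=0
step 6: P1: store L2 := 26  ⟶  IM  (L2)  txn=BusRdX+Flush  M[L2]=41

memory[L3] = 40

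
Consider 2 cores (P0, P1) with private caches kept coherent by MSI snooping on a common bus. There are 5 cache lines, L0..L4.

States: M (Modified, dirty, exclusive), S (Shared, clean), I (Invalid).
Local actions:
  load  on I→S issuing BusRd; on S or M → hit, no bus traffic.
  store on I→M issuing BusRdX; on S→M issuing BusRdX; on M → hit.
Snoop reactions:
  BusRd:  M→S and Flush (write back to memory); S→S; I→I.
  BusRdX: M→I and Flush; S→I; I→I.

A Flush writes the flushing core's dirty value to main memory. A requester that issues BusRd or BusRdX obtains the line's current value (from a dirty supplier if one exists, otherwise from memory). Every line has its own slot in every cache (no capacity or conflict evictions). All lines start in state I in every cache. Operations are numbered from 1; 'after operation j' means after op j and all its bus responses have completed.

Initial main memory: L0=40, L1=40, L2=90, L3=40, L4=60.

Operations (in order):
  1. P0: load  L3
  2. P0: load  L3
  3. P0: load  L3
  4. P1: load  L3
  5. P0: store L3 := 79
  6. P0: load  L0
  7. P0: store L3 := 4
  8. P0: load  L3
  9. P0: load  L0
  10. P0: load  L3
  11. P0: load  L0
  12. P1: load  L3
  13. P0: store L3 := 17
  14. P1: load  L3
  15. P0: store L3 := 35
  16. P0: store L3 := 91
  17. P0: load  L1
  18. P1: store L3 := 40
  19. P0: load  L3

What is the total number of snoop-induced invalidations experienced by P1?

  op1 P0: load  L3 → S/I on L3; bus BusRd; mem=40
  op2 P0: load  L3 → S/I on L3; bus (none); mem=40
  op3 P0: load  L3 → S/I on L3; bus (none); mem=40
  op4 P1: load  L3 → S/S on L3; bus BusRd; mem=40
  op5 P0: store L3 := 79 → M/I on L3; bus BusRdX; mem=40
  op6 P0: load  L0 → S/I on L0; bus BusRd; mem=40
  op7 P0: store L3 := 4 → M/I on L3; bus (none); mem=40
  op8 P0: load  L3 → M/I on L3; bus (none); mem=40
  op9 P0: load  L0 → S/I on L0; bus (none); mem=40
  op10 P0: load  L3 → M/I on L3; bus (none); mem=40
  op11 P0: load  L0 → S/I on L0; bus (none); mem=40
  op12 P1: load  L3 → S/S on L3; bus BusRd Flush; mem=4
  op13 P0: store L3 := 17 → M/I on L3; bus BusRdX; mem=4
  op14 P1: load  L3 → S/S on L3; bus BusRd Flush; mem=17
  op15 P0: store L3 := 35 → M/I on L3; bus BusRdX; mem=17
  op16 P0: store L3 := 91 → M/I on L3; bus (none); mem=17
  op17 P0: load  L1 → S/I on L1; bus BusRd; mem=40
  op18 P1: store L3 := 40 → I/M on L3; bus BusRdX Flush; mem=91
  op19 P0: load  L3 → S/S on L3; bus BusRd Flush; mem=40

invalidations = 3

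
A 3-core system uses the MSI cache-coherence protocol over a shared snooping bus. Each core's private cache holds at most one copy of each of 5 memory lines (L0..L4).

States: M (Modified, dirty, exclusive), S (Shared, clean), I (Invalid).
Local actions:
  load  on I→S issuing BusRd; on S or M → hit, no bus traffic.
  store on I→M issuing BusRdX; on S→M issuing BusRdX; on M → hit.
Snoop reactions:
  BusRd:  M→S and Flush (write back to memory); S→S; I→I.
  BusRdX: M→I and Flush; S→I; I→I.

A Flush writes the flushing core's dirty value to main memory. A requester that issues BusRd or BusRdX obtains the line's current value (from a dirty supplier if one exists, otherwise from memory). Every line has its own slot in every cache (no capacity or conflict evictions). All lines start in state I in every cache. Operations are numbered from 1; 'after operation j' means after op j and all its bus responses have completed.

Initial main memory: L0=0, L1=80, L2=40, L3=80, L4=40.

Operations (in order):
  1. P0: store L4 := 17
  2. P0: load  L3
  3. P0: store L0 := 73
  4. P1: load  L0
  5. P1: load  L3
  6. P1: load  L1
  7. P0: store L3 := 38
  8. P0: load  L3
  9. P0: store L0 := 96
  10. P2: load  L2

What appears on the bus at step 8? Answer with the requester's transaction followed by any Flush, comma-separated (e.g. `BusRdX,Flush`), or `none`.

bus = none

  op1 P0: store L4 := 17 → M/I/I on L4; bus BusRdX; mem=40
  op2 P0: load  L3 → S/I/I on L3; bus BusRd; mem=80
  op3 P0: store L0 := 73 → M/I/I on L0; bus BusRdX; mem=0
  op4 P1: load  L0 → S/S/I on L0; bus BusRd Flush; mem=73
  op5 P1: load  L3 → S/S/I on L3; bus BusRd; mem=80
  op6 P1: load  L1 → I/S/I on L1; bus BusRd; mem=80
  op7 P0: store L3 := 38 → M/I/I on L3; bus BusRdX; mem=80
  op8 P0: load  L3 → M/I/I on L3; bus (none); mem=80
  op9 P0: store L0 := 96 → M/I/I on L0; bus BusRdX; mem=73
  op10 P2: load  L2 → I/I/S on L2; bus BusRd; mem=40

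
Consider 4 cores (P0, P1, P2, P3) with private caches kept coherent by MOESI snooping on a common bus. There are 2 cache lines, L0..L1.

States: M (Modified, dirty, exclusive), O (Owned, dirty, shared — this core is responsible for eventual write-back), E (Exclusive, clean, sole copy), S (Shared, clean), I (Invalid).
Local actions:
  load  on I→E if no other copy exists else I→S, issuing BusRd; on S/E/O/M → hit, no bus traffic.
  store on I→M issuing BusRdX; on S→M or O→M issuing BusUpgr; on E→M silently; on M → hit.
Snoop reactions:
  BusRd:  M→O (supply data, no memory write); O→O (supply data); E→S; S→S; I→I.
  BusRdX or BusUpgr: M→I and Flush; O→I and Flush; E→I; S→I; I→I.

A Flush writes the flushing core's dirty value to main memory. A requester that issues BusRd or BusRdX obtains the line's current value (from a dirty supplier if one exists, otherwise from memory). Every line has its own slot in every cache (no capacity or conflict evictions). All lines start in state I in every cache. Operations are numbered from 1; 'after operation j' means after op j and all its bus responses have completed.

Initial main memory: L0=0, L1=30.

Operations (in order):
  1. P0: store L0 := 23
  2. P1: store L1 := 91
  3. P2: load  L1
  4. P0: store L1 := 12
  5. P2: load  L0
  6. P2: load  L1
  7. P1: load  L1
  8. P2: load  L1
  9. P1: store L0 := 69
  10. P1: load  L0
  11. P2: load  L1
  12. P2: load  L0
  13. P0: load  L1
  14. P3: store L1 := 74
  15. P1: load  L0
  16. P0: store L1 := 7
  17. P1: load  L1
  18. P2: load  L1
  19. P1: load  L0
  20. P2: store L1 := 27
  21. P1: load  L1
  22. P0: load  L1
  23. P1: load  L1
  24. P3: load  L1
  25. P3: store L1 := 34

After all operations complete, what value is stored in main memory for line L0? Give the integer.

  op1 P0: store L0 := 23 → M/I/I/I on L0; bus BusRdX; mem=0
  op2 P1: store L1 := 91 → I/M/I/I on L1; bus BusRdX; mem=30
  op3 P2: load  L1 → I/O/S/I on L1; bus BusRd; mem=30
  op4 P0: store L1 := 12 → M/I/I/I on L1; bus BusRdX Flush; mem=91
  op5 P2: load  L0 → O/I/S/I on L0; bus BusRd; mem=0
  op6 P2: load  L1 → O/I/S/I on L1; bus BusRd; mem=91
  op7 P1: load  L1 → O/S/S/I on L1; bus BusRd; mem=91
  op8 P2: load  L1 → O/S/S/I on L1; bus (none); mem=91
  op9 P1: store L0 := 69 → I/M/I/I on L0; bus BusRdX Flush; mem=23
  op10 P1: load  L0 → I/M/I/I on L0; bus (none); mem=23
  op11 P2: load  L1 → O/S/S/I on L1; bus (none); mem=91
  op12 P2: load  L0 → I/O/S/I on L0; bus BusRd; mem=23
  op13 P0: load  L1 → O/S/S/I on L1; bus (none); mem=91
  op14 P3: store L1 := 74 → I/I/I/M on L1; bus BusRdX Flush; mem=12
  op15 P1: load  L0 → I/O/S/I on L0; bus (none); mem=23
  op16 P0: store L1 := 7 → M/I/I/I on L1; bus BusRdX Flush; mem=74
  op17 P1: load  L1 → O/S/I/I on L1; bus BusRd; mem=74
  op18 P2: load  L1 → O/S/S/I on L1; bus BusRd; mem=74
  op19 P1: load  L0 → I/O/S/I on L0; bus (none); mem=23
  op20 P2: store L1 := 27 → I/I/M/I on L1; bus BusUpgr Flush; mem=7
  op21 P1: load  L1 → I/S/O/I on L1; bus BusRd; mem=7
  op22 P0: load  L1 → S/S/O/I on L1; bus BusRd; mem=7
  op23 P1: load  L1 → S/S/O/I on L1; bus (none); mem=7
  op24 P3: load  L1 → S/S/O/S on L1; bus BusRd; mem=7
  op25 P3: store L1 := 34 → I/I/I/M on L1; bus BusUpgr Flush; mem=27

memory[L0] = 23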